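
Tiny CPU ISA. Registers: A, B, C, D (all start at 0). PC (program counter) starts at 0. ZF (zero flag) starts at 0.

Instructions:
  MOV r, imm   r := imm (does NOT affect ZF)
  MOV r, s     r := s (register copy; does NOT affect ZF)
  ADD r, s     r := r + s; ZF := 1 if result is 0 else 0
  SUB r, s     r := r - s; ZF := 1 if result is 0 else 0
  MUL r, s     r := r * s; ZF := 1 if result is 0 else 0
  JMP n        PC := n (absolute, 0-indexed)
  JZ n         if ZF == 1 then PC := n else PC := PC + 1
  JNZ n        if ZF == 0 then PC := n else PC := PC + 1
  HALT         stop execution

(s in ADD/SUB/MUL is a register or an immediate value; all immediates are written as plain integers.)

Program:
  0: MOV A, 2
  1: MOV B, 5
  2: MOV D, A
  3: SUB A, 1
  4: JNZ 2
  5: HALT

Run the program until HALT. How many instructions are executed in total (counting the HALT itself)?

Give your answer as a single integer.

Answer: 9

Derivation:
Step 1: PC=0 exec 'MOV A, 2'. After: A=2 B=0 C=0 D=0 ZF=0 PC=1
Step 2: PC=1 exec 'MOV B, 5'. After: A=2 B=5 C=0 D=0 ZF=0 PC=2
Step 3: PC=2 exec 'MOV D, A'. After: A=2 B=5 C=0 D=2 ZF=0 PC=3
Step 4: PC=3 exec 'SUB A, 1'. After: A=1 B=5 C=0 D=2 ZF=0 PC=4
Step 5: PC=4 exec 'JNZ 2'. After: A=1 B=5 C=0 D=2 ZF=0 PC=2
Step 6: PC=2 exec 'MOV D, A'. After: A=1 B=5 C=0 D=1 ZF=0 PC=3
Step 7: PC=3 exec 'SUB A, 1'. After: A=0 B=5 C=0 D=1 ZF=1 PC=4
Step 8: PC=4 exec 'JNZ 2'. After: A=0 B=5 C=0 D=1 ZF=1 PC=5
Step 9: PC=5 exec 'HALT'. After: A=0 B=5 C=0 D=1 ZF=1 PC=5 HALTED
Total instructions executed: 9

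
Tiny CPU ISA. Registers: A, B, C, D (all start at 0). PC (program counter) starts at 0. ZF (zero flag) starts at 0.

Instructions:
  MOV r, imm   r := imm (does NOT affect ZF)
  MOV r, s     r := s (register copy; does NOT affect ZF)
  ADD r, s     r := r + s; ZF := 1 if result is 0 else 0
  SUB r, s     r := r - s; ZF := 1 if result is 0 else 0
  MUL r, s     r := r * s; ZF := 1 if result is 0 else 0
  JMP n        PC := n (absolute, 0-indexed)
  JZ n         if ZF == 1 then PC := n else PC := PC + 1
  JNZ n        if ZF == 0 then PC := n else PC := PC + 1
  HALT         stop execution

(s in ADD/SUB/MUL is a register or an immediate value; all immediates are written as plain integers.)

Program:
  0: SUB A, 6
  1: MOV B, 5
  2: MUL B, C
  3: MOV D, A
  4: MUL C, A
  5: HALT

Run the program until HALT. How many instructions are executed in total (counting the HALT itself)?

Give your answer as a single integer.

Answer: 6

Derivation:
Step 1: PC=0 exec 'SUB A, 6'. After: A=-6 B=0 C=0 D=0 ZF=0 PC=1
Step 2: PC=1 exec 'MOV B, 5'. After: A=-6 B=5 C=0 D=0 ZF=0 PC=2
Step 3: PC=2 exec 'MUL B, C'. After: A=-6 B=0 C=0 D=0 ZF=1 PC=3
Step 4: PC=3 exec 'MOV D, A'. After: A=-6 B=0 C=0 D=-6 ZF=1 PC=4
Step 5: PC=4 exec 'MUL C, A'. After: A=-6 B=0 C=0 D=-6 ZF=1 PC=5
Step 6: PC=5 exec 'HALT'. After: A=-6 B=0 C=0 D=-6 ZF=1 PC=5 HALTED
Total instructions executed: 6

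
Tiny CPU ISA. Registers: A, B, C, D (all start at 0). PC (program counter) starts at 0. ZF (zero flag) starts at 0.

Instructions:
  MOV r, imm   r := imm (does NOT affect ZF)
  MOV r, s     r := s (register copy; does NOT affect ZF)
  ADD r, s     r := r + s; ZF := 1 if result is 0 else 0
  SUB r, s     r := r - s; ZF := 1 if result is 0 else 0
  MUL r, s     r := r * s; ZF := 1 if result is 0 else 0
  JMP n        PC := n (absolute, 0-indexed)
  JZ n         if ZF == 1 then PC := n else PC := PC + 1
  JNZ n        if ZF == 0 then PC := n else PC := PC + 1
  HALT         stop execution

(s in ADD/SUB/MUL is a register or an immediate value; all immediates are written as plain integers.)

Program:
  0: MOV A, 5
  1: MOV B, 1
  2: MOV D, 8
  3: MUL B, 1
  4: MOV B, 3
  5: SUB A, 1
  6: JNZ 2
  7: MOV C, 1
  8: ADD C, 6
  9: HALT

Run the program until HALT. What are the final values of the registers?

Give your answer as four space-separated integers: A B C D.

Step 1: PC=0 exec 'MOV A, 5'. After: A=5 B=0 C=0 D=0 ZF=0 PC=1
Step 2: PC=1 exec 'MOV B, 1'. After: A=5 B=1 C=0 D=0 ZF=0 PC=2
Step 3: PC=2 exec 'MOV D, 8'. After: A=5 B=1 C=0 D=8 ZF=0 PC=3
Step 4: PC=3 exec 'MUL B, 1'. After: A=5 B=1 C=0 D=8 ZF=0 PC=4
Step 5: PC=4 exec 'MOV B, 3'. After: A=5 B=3 C=0 D=8 ZF=0 PC=5
Step 6: PC=5 exec 'SUB A, 1'. After: A=4 B=3 C=0 D=8 ZF=0 PC=6
Step 7: PC=6 exec 'JNZ 2'. After: A=4 B=3 C=0 D=8 ZF=0 PC=2
Step 8: PC=2 exec 'MOV D, 8'. After: A=4 B=3 C=0 D=8 ZF=0 PC=3
Step 9: PC=3 exec 'MUL B, 1'. After: A=4 B=3 C=0 D=8 ZF=0 PC=4
Step 10: PC=4 exec 'MOV B, 3'. After: A=4 B=3 C=0 D=8 ZF=0 PC=5
Step 11: PC=5 exec 'SUB A, 1'. After: A=3 B=3 C=0 D=8 ZF=0 PC=6
Step 12: PC=6 exec 'JNZ 2'. After: A=3 B=3 C=0 D=8 ZF=0 PC=2
Step 13: PC=2 exec 'MOV D, 8'. After: A=3 B=3 C=0 D=8 ZF=0 PC=3
Step 14: PC=3 exec 'MUL B, 1'. After: A=3 B=3 C=0 D=8 ZF=0 PC=4
Step 15: PC=4 exec 'MOV B, 3'. After: A=3 B=3 C=0 D=8 ZF=0 PC=5
Step 16: PC=5 exec 'SUB A, 1'. After: A=2 B=3 C=0 D=8 ZF=0 PC=6
Step 17: PC=6 exec 'JNZ 2'. After: A=2 B=3 C=0 D=8 ZF=0 PC=2
Step 18: PC=2 exec 'MOV D, 8'. After: A=2 B=3 C=0 D=8 ZF=0 PC=3
Step 19: PC=3 exec 'MUL B, 1'. After: A=2 B=3 C=0 D=8 ZF=0 PC=4
Step 20: PC=4 exec 'MOV B, 3'. After: A=2 B=3 C=0 D=8 ZF=0 PC=5
Step 21: PC=5 exec 'SUB A, 1'. After: A=1 B=3 C=0 D=8 ZF=0 PC=6
Step 22: PC=6 exec 'JNZ 2'. After: A=1 B=3 C=0 D=8 ZF=0 PC=2
Step 23: PC=2 exec 'MOV D, 8'. After: A=1 B=3 C=0 D=8 ZF=0 PC=3
Step 24: PC=3 exec 'MUL B, 1'. After: A=1 B=3 C=0 D=8 ZF=0 PC=4
Step 25: PC=4 exec 'MOV B, 3'. After: A=1 B=3 C=0 D=8 ZF=0 PC=5
Step 26: PC=5 exec 'SUB A, 1'. After: A=0 B=3 C=0 D=8 ZF=1 PC=6
Step 27: PC=6 exec 'JNZ 2'. After: A=0 B=3 C=0 D=8 ZF=1 PC=7
Step 28: PC=7 exec 'MOV C, 1'. After: A=0 B=3 C=1 D=8 ZF=1 PC=8
Step 29: PC=8 exec 'ADD C, 6'. After: A=0 B=3 C=7 D=8 ZF=0 PC=9
Step 30: PC=9 exec 'HALT'. After: A=0 B=3 C=7 D=8 ZF=0 PC=9 HALTED

Answer: 0 3 7 8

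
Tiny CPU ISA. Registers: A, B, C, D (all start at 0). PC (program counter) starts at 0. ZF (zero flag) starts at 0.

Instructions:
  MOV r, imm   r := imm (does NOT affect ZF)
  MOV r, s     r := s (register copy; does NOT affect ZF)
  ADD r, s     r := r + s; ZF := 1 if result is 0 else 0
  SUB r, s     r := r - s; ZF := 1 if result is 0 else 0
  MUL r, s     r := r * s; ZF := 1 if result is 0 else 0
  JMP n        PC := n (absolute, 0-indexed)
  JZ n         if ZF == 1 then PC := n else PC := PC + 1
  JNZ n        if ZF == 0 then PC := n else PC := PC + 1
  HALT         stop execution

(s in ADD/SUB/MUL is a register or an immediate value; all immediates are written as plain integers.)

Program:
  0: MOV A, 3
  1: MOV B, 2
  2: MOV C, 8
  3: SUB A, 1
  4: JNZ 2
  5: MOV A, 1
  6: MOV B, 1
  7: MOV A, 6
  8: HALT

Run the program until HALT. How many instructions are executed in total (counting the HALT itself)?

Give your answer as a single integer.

Answer: 15

Derivation:
Step 1: PC=0 exec 'MOV A, 3'. After: A=3 B=0 C=0 D=0 ZF=0 PC=1
Step 2: PC=1 exec 'MOV B, 2'. After: A=3 B=2 C=0 D=0 ZF=0 PC=2
Step 3: PC=2 exec 'MOV C, 8'. After: A=3 B=2 C=8 D=0 ZF=0 PC=3
Step 4: PC=3 exec 'SUB A, 1'. After: A=2 B=2 C=8 D=0 ZF=0 PC=4
Step 5: PC=4 exec 'JNZ 2'. After: A=2 B=2 C=8 D=0 ZF=0 PC=2
Step 6: PC=2 exec 'MOV C, 8'. After: A=2 B=2 C=8 D=0 ZF=0 PC=3
Step 7: PC=3 exec 'SUB A, 1'. After: A=1 B=2 C=8 D=0 ZF=0 PC=4
Step 8: PC=4 exec 'JNZ 2'. After: A=1 B=2 C=8 D=0 ZF=0 PC=2
Step 9: PC=2 exec 'MOV C, 8'. After: A=1 B=2 C=8 D=0 ZF=0 PC=3
Step 10: PC=3 exec 'SUB A, 1'. After: A=0 B=2 C=8 D=0 ZF=1 PC=4
Step 11: PC=4 exec 'JNZ 2'. After: A=0 B=2 C=8 D=0 ZF=1 PC=5
Step 12: PC=5 exec 'MOV A, 1'. After: A=1 B=2 C=8 D=0 ZF=1 PC=6
Step 13: PC=6 exec 'MOV B, 1'. After: A=1 B=1 C=8 D=0 ZF=1 PC=7
Step 14: PC=7 exec 'MOV A, 6'. After: A=6 B=1 C=8 D=0 ZF=1 PC=8
Step 15: PC=8 exec 'HALT'. After: A=6 B=1 C=8 D=0 ZF=1 PC=8 HALTED
Total instructions executed: 15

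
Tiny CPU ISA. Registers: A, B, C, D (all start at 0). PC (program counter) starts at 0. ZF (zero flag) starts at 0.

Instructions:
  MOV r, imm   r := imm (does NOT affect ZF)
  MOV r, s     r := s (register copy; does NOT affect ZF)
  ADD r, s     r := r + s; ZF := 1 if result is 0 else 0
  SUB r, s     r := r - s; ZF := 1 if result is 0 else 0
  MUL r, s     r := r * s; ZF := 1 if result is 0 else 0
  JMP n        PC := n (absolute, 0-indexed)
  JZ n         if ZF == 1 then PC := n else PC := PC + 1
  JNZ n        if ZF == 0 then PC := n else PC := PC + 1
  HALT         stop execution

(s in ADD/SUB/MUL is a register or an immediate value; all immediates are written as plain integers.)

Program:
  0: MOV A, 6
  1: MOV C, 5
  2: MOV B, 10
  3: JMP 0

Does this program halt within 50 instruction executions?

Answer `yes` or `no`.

Answer: no

Derivation:
Step 1: PC=0 exec 'MOV A, 6'. After: A=6 B=0 C=0 D=0 ZF=0 PC=1
Step 2: PC=1 exec 'MOV C, 5'. After: A=6 B=0 C=5 D=0 ZF=0 PC=2
Step 3: PC=2 exec 'MOV B, 10'. After: A=6 B=10 C=5 D=0 ZF=0 PC=3
Step 4: PC=3 exec 'JMP 0'. After: A=6 B=10 C=5 D=0 ZF=0 PC=0
Step 5: PC=0 exec 'MOV A, 6'. After: A=6 B=10 C=5 D=0 ZF=0 PC=1
Step 6: PC=1 exec 'MOV C, 5'. After: A=6 B=10 C=5 D=0 ZF=0 PC=2
Step 7: PC=2 exec 'MOV B, 10'. After: A=6 B=10 C=5 D=0 ZF=0 PC=3
State after step 7 equals state after step 3: the program is in a cycle of length 4 and will never halt.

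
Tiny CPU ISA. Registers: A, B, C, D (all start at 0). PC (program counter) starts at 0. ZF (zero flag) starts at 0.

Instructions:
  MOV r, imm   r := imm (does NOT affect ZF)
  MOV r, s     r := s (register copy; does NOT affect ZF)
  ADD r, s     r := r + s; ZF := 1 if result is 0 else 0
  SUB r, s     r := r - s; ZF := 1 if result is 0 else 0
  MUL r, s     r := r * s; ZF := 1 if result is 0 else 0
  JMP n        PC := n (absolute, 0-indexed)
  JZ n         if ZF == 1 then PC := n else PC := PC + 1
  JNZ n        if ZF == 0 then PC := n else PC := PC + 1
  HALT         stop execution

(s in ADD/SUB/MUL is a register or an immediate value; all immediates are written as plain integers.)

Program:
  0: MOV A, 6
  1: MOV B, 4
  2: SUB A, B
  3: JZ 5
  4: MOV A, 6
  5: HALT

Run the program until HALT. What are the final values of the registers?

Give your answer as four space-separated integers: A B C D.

Step 1: PC=0 exec 'MOV A, 6'. After: A=6 B=0 C=0 D=0 ZF=0 PC=1
Step 2: PC=1 exec 'MOV B, 4'. After: A=6 B=4 C=0 D=0 ZF=0 PC=2
Step 3: PC=2 exec 'SUB A, B'. After: A=2 B=4 C=0 D=0 ZF=0 PC=3
Step 4: PC=3 exec 'JZ 5'. After: A=2 B=4 C=0 D=0 ZF=0 PC=4
Step 5: PC=4 exec 'MOV A, 6'. After: A=6 B=4 C=0 D=0 ZF=0 PC=5
Step 6: PC=5 exec 'HALT'. After: A=6 B=4 C=0 D=0 ZF=0 PC=5 HALTED

Answer: 6 4 0 0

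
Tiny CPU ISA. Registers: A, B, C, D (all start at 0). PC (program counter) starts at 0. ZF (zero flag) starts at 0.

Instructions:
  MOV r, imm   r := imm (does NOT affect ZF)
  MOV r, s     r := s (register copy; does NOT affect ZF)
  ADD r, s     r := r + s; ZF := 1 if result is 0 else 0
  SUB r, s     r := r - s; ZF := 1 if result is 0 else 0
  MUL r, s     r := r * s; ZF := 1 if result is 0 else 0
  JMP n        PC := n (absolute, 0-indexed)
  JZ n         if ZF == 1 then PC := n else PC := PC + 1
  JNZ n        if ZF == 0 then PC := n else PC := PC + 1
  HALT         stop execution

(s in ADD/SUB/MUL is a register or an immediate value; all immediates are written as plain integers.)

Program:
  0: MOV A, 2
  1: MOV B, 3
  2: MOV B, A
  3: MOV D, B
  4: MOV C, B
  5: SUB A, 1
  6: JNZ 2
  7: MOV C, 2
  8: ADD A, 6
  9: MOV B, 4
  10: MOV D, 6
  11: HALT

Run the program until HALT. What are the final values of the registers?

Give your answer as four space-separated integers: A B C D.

Answer: 6 4 2 6

Derivation:
Step 1: PC=0 exec 'MOV A, 2'. After: A=2 B=0 C=0 D=0 ZF=0 PC=1
Step 2: PC=1 exec 'MOV B, 3'. After: A=2 B=3 C=0 D=0 ZF=0 PC=2
Step 3: PC=2 exec 'MOV B, A'. After: A=2 B=2 C=0 D=0 ZF=0 PC=3
Step 4: PC=3 exec 'MOV D, B'. After: A=2 B=2 C=0 D=2 ZF=0 PC=4
Step 5: PC=4 exec 'MOV C, B'. After: A=2 B=2 C=2 D=2 ZF=0 PC=5
Step 6: PC=5 exec 'SUB A, 1'. After: A=1 B=2 C=2 D=2 ZF=0 PC=6
Step 7: PC=6 exec 'JNZ 2'. After: A=1 B=2 C=2 D=2 ZF=0 PC=2
Step 8: PC=2 exec 'MOV B, A'. After: A=1 B=1 C=2 D=2 ZF=0 PC=3
Step 9: PC=3 exec 'MOV D, B'. After: A=1 B=1 C=2 D=1 ZF=0 PC=4
Step 10: PC=4 exec 'MOV C, B'. After: A=1 B=1 C=1 D=1 ZF=0 PC=5
Step 11: PC=5 exec 'SUB A, 1'. After: A=0 B=1 C=1 D=1 ZF=1 PC=6
Step 12: PC=6 exec 'JNZ 2'. After: A=0 B=1 C=1 D=1 ZF=1 PC=7
Step 13: PC=7 exec 'MOV C, 2'. After: A=0 B=1 C=2 D=1 ZF=1 PC=8
Step 14: PC=8 exec 'ADD A, 6'. After: A=6 B=1 C=2 D=1 ZF=0 PC=9
Step 15: PC=9 exec 'MOV B, 4'. After: A=6 B=4 C=2 D=1 ZF=0 PC=10
Step 16: PC=10 exec 'MOV D, 6'. After: A=6 B=4 C=2 D=6 ZF=0 PC=11
Step 17: PC=11 exec 'HALT'. After: A=6 B=4 C=2 D=6 ZF=0 PC=11 HALTED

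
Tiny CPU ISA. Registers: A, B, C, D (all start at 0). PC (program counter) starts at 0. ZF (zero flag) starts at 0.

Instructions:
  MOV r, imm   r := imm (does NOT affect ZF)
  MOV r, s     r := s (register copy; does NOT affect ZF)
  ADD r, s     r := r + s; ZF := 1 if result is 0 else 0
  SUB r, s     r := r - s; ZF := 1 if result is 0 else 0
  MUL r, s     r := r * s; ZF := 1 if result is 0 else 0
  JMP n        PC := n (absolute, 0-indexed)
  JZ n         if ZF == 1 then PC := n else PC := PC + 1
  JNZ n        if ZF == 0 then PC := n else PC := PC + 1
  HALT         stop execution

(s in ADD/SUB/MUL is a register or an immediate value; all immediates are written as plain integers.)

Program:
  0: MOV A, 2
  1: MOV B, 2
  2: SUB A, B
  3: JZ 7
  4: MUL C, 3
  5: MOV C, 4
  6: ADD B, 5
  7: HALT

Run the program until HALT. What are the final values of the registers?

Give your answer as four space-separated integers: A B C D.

Step 1: PC=0 exec 'MOV A, 2'. After: A=2 B=0 C=0 D=0 ZF=0 PC=1
Step 2: PC=1 exec 'MOV B, 2'. After: A=2 B=2 C=0 D=0 ZF=0 PC=2
Step 3: PC=2 exec 'SUB A, B'. After: A=0 B=2 C=0 D=0 ZF=1 PC=3
Step 4: PC=3 exec 'JZ 7'. After: A=0 B=2 C=0 D=0 ZF=1 PC=7
Step 5: PC=7 exec 'HALT'. After: A=0 B=2 C=0 D=0 ZF=1 PC=7 HALTED

Answer: 0 2 0 0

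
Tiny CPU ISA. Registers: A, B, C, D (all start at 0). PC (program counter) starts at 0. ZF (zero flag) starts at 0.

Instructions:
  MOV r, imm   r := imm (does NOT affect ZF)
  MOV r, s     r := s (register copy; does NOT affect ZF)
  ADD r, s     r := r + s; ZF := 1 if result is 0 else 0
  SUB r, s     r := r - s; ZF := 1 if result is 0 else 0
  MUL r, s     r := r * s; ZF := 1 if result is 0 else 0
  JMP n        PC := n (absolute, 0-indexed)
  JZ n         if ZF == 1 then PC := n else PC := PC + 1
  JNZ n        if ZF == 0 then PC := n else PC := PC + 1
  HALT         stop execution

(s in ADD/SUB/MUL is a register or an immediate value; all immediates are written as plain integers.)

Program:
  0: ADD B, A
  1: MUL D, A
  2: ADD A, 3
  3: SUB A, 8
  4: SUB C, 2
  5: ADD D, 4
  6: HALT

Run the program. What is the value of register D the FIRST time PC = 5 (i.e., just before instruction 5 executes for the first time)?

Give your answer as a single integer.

Step 1: PC=0 exec 'ADD B, A'. After: A=0 B=0 C=0 D=0 ZF=1 PC=1
Step 2: PC=1 exec 'MUL D, A'. After: A=0 B=0 C=0 D=0 ZF=1 PC=2
Step 3: PC=2 exec 'ADD A, 3'. After: A=3 B=0 C=0 D=0 ZF=0 PC=3
Step 4: PC=3 exec 'SUB A, 8'. After: A=-5 B=0 C=0 D=0 ZF=0 PC=4
Step 5: PC=4 exec 'SUB C, 2'. After: A=-5 B=0 C=-2 D=0 ZF=0 PC=5
First time PC=5: D=0

0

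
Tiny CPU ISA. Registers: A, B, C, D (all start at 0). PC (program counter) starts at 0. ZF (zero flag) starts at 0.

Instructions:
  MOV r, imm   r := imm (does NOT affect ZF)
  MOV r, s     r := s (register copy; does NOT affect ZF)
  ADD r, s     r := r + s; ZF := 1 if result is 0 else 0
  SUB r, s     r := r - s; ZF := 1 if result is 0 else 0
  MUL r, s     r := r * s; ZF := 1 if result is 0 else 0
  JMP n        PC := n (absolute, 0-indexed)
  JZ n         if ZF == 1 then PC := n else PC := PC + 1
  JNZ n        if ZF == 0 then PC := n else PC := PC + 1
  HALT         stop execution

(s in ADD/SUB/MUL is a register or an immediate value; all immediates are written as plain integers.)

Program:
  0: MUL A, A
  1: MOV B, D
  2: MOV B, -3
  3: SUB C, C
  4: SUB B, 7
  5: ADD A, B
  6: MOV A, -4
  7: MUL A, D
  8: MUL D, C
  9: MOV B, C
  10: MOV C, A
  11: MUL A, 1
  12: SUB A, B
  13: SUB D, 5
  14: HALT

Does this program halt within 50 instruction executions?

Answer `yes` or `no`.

Step 1: PC=0 exec 'MUL A, A'. After: A=0 B=0 C=0 D=0 ZF=1 PC=1
Step 2: PC=1 exec 'MOV B, D'. After: A=0 B=0 C=0 D=0 ZF=1 PC=2
Step 3: PC=2 exec 'MOV B, -3'. After: A=0 B=-3 C=0 D=0 ZF=1 PC=3
Step 4: PC=3 exec 'SUB C, C'. After: A=0 B=-3 C=0 D=0 ZF=1 PC=4
Step 5: PC=4 exec 'SUB B, 7'. After: A=0 B=-10 C=0 D=0 ZF=0 PC=5
Step 6: PC=5 exec 'ADD A, B'. After: A=-10 B=-10 C=0 D=0 ZF=0 PC=6
Step 7: PC=6 exec 'MOV A, -4'. After: A=-4 B=-10 C=0 D=0 ZF=0 PC=7
Step 8: PC=7 exec 'MUL A, D'. After: A=0 B=-10 C=0 D=0 ZF=1 PC=8
Step 9: PC=8 exec 'MUL D, C'. After: A=0 B=-10 C=0 D=0 ZF=1 PC=9
Step 10: PC=9 exec 'MOV B, C'. After: A=0 B=0 C=0 D=0 ZF=1 PC=10
Step 11: PC=10 exec 'MOV C, A'. After: A=0 B=0 C=0 D=0 ZF=1 PC=11
Step 12: PC=11 exec 'MUL A, 1'. After: A=0 B=0 C=0 D=0 ZF=1 PC=12
Step 13: PC=12 exec 'SUB A, B'. After: A=0 B=0 C=0 D=0 ZF=1 PC=13
Step 14: PC=13 exec 'SUB D, 5'. After: A=0 B=0 C=0 D=-5 ZF=0 PC=14
Step 15: PC=14 exec 'HALT'. After: A=0 B=0 C=0 D=-5 ZF=0 PC=14 HALTED

Answer: yes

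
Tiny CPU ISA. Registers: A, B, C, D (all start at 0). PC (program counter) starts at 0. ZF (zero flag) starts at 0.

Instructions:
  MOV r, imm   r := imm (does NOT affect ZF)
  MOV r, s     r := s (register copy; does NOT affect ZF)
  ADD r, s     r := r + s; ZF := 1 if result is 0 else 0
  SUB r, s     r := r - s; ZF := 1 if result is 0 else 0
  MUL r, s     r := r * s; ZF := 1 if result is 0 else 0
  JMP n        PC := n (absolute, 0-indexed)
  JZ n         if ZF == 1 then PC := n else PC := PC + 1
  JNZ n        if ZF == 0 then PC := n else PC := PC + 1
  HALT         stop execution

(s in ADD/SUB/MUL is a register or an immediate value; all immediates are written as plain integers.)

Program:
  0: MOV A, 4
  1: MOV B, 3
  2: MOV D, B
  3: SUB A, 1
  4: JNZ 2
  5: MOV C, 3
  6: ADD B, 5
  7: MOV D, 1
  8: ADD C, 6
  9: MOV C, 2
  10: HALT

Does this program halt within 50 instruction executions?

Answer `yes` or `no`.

Answer: yes

Derivation:
Step 1: PC=0 exec 'MOV A, 4'. After: A=4 B=0 C=0 D=0 ZF=0 PC=1
Step 2: PC=1 exec 'MOV B, 3'. After: A=4 B=3 C=0 D=0 ZF=0 PC=2
Step 3: PC=2 exec 'MOV D, B'. After: A=4 B=3 C=0 D=3 ZF=0 PC=3
Step 4: PC=3 exec 'SUB A, 1'. After: A=3 B=3 C=0 D=3 ZF=0 PC=4
Step 5: PC=4 exec 'JNZ 2'. After: A=3 B=3 C=0 D=3 ZF=0 PC=2
Step 6: PC=2 exec 'MOV D, B'. After: A=3 B=3 C=0 D=3 ZF=0 PC=3
Step 7: PC=3 exec 'SUB A, 1'. After: A=2 B=3 C=0 D=3 ZF=0 PC=4
Step 8: PC=4 exec 'JNZ 2'. After: A=2 B=3 C=0 D=3 ZF=0 PC=2
Step 9: PC=2 exec 'MOV D, B'. After: A=2 B=3 C=0 D=3 ZF=0 PC=3
Step 10: PC=3 exec 'SUB A, 1'. After: A=1 B=3 C=0 D=3 ZF=0 PC=4
Step 11: PC=4 exec 'JNZ 2'. After: A=1 B=3 C=0 D=3 ZF=0 PC=2
Step 12: PC=2 exec 'MOV D, B'. After: A=1 B=3 C=0 D=3 ZF=0 PC=3
Step 13: PC=3 exec 'SUB A, 1'. After: A=0 B=3 C=0 D=3 ZF=1 PC=4
Step 14: PC=4 exec 'JNZ 2'. After: A=0 B=3 C=0 D=3 ZF=1 PC=5
Step 15: PC=5 exec 'MOV C, 3'. After: A=0 B=3 C=3 D=3 ZF=1 PC=6
Step 16: PC=6 exec 'ADD B, 5'. After: A=0 B=8 C=3 D=3 ZF=0 PC=7
Step 17: PC=7 exec 'MOV D, 1'. After: A=0 B=8 C=3 D=1 ZF=0 PC=8
Step 18: PC=8 exec 'ADD C, 6'. After: A=0 B=8 C=9 D=1 ZF=0 PC=9
Step 19: PC=9 exec 'MOV C, 2'. After: A=0 B=8 C=2 D=1 ZF=0 PC=10
Step 20: PC=10 exec 'HALT'. After: A=0 B=8 C=2 D=1 ZF=0 PC=10 HALTED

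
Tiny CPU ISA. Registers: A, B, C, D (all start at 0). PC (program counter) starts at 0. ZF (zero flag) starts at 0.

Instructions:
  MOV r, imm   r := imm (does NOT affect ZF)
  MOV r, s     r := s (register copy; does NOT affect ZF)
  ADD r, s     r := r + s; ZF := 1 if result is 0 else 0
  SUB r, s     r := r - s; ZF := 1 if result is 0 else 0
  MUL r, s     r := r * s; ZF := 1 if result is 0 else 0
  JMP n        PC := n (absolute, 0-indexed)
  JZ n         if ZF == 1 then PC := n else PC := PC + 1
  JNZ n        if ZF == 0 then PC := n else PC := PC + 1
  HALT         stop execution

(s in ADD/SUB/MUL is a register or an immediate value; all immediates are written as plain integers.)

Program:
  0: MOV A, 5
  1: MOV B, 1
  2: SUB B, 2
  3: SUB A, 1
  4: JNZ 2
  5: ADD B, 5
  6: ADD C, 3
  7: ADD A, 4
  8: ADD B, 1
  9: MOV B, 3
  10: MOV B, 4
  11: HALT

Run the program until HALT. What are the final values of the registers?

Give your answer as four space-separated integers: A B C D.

Answer: 4 4 3 0

Derivation:
Step 1: PC=0 exec 'MOV A, 5'. After: A=5 B=0 C=0 D=0 ZF=0 PC=1
Step 2: PC=1 exec 'MOV B, 1'. After: A=5 B=1 C=0 D=0 ZF=0 PC=2
Step 3: PC=2 exec 'SUB B, 2'. After: A=5 B=-1 C=0 D=0 ZF=0 PC=3
Step 4: PC=3 exec 'SUB A, 1'. After: A=4 B=-1 C=0 D=0 ZF=0 PC=4
Step 5: PC=4 exec 'JNZ 2'. After: A=4 B=-1 C=0 D=0 ZF=0 PC=2
Step 6: PC=2 exec 'SUB B, 2'. After: A=4 B=-3 C=0 D=0 ZF=0 PC=3
Step 7: PC=3 exec 'SUB A, 1'. After: A=3 B=-3 C=0 D=0 ZF=0 PC=4
Step 8: PC=4 exec 'JNZ 2'. After: A=3 B=-3 C=0 D=0 ZF=0 PC=2
Step 9: PC=2 exec 'SUB B, 2'. After: A=3 B=-5 C=0 D=0 ZF=0 PC=3
Step 10: PC=3 exec 'SUB A, 1'. After: A=2 B=-5 C=0 D=0 ZF=0 PC=4
Step 11: PC=4 exec 'JNZ 2'. After: A=2 B=-5 C=0 D=0 ZF=0 PC=2
Step 12: PC=2 exec 'SUB B, 2'. After: A=2 B=-7 C=0 D=0 ZF=0 PC=3
Step 13: PC=3 exec 'SUB A, 1'. After: A=1 B=-7 C=0 D=0 ZF=0 PC=4
Step 14: PC=4 exec 'JNZ 2'. After: A=1 B=-7 C=0 D=0 ZF=0 PC=2
Step 15: PC=2 exec 'SUB B, 2'. After: A=1 B=-9 C=0 D=0 ZF=0 PC=3
Step 16: PC=3 exec 'SUB A, 1'. After: A=0 B=-9 C=0 D=0 ZF=1 PC=4
Step 17: PC=4 exec 'JNZ 2'. After: A=0 B=-9 C=0 D=0 ZF=1 PC=5
Step 18: PC=5 exec 'ADD B, 5'. After: A=0 B=-4 C=0 D=0 ZF=0 PC=6
Step 19: PC=6 exec 'ADD C, 3'. After: A=0 B=-4 C=3 D=0 ZF=0 PC=7
Step 20: PC=7 exec 'ADD A, 4'. After: A=4 B=-4 C=3 D=0 ZF=0 PC=8
Step 21: PC=8 exec 'ADD B, 1'. After: A=4 B=-3 C=3 D=0 ZF=0 PC=9
Step 22: PC=9 exec 'MOV B, 3'. After: A=4 B=3 C=3 D=0 ZF=0 PC=10
Step 23: PC=10 exec 'MOV B, 4'. After: A=4 B=4 C=3 D=0 ZF=0 PC=11
Step 24: PC=11 exec 'HALT'. After: A=4 B=4 C=3 D=0 ZF=0 PC=11 HALTED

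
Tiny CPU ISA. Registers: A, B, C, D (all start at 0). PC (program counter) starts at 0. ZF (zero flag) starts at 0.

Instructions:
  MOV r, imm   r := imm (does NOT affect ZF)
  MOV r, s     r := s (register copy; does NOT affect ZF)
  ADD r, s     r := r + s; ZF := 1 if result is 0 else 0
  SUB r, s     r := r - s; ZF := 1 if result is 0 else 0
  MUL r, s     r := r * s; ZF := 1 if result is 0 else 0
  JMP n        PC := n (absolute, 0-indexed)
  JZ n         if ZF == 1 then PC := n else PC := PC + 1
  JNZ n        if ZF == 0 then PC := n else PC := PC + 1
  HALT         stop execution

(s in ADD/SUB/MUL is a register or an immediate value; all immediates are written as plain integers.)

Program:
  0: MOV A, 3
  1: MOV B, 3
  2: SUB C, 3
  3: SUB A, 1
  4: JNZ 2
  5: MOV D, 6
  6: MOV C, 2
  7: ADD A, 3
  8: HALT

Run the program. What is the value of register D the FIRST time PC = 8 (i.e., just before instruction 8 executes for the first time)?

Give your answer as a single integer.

Step 1: PC=0 exec 'MOV A, 3'. After: A=3 B=0 C=0 D=0 ZF=0 PC=1
Step 2: PC=1 exec 'MOV B, 3'. After: A=3 B=3 C=0 D=0 ZF=0 PC=2
Step 3: PC=2 exec 'SUB C, 3'. After: A=3 B=3 C=-3 D=0 ZF=0 PC=3
Step 4: PC=3 exec 'SUB A, 1'. After: A=2 B=3 C=-3 D=0 ZF=0 PC=4
Step 5: PC=4 exec 'JNZ 2'. After: A=2 B=3 C=-3 D=0 ZF=0 PC=2
Step 6: PC=2 exec 'SUB C, 3'. After: A=2 B=3 C=-6 D=0 ZF=0 PC=3
Step 7: PC=3 exec 'SUB A, 1'. After: A=1 B=3 C=-6 D=0 ZF=0 PC=4
Step 8: PC=4 exec 'JNZ 2'. After: A=1 B=3 C=-6 D=0 ZF=0 PC=2
Step 9: PC=2 exec 'SUB C, 3'. After: A=1 B=3 C=-9 D=0 ZF=0 PC=3
Step 10: PC=3 exec 'SUB A, 1'. After: A=0 B=3 C=-9 D=0 ZF=1 PC=4
Step 11: PC=4 exec 'JNZ 2'. After: A=0 B=3 C=-9 D=0 ZF=1 PC=5
Step 12: PC=5 exec 'MOV D, 6'. After: A=0 B=3 C=-9 D=6 ZF=1 PC=6
Step 13: PC=6 exec 'MOV C, 2'. After: A=0 B=3 C=2 D=6 ZF=1 PC=7
Step 14: PC=7 exec 'ADD A, 3'. After: A=3 B=3 C=2 D=6 ZF=0 PC=8
First time PC=8: D=6

6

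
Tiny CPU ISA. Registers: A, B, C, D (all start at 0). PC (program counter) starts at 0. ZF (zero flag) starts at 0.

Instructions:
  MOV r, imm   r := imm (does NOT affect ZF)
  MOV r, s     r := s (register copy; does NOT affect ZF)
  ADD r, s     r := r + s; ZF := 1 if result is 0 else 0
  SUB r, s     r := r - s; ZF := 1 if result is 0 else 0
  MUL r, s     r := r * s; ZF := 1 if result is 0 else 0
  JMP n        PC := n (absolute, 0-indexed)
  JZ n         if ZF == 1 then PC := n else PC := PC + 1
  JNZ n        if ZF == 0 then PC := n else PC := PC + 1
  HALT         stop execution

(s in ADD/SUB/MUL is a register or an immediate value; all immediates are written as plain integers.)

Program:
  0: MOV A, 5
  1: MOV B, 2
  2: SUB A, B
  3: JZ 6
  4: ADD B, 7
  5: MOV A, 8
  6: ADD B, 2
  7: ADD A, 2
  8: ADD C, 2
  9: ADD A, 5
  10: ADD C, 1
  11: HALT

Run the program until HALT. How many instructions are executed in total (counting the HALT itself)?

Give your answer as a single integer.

Step 1: PC=0 exec 'MOV A, 5'. After: A=5 B=0 C=0 D=0 ZF=0 PC=1
Step 2: PC=1 exec 'MOV B, 2'. After: A=5 B=2 C=0 D=0 ZF=0 PC=2
Step 3: PC=2 exec 'SUB A, B'. After: A=3 B=2 C=0 D=0 ZF=0 PC=3
Step 4: PC=3 exec 'JZ 6'. After: A=3 B=2 C=0 D=0 ZF=0 PC=4
Step 5: PC=4 exec 'ADD B, 7'. After: A=3 B=9 C=0 D=0 ZF=0 PC=5
Step 6: PC=5 exec 'MOV A, 8'. After: A=8 B=9 C=0 D=0 ZF=0 PC=6
Step 7: PC=6 exec 'ADD B, 2'. After: A=8 B=11 C=0 D=0 ZF=0 PC=7
Step 8: PC=7 exec 'ADD A, 2'. After: A=10 B=11 C=0 D=0 ZF=0 PC=8
Step 9: PC=8 exec 'ADD C, 2'. After: A=10 B=11 C=2 D=0 ZF=0 PC=9
Step 10: PC=9 exec 'ADD A, 5'. After: A=15 B=11 C=2 D=0 ZF=0 PC=10
Step 11: PC=10 exec 'ADD C, 1'. After: A=15 B=11 C=3 D=0 ZF=0 PC=11
Step 12: PC=11 exec 'HALT'. After: A=15 B=11 C=3 D=0 ZF=0 PC=11 HALTED
Total instructions executed: 12

Answer: 12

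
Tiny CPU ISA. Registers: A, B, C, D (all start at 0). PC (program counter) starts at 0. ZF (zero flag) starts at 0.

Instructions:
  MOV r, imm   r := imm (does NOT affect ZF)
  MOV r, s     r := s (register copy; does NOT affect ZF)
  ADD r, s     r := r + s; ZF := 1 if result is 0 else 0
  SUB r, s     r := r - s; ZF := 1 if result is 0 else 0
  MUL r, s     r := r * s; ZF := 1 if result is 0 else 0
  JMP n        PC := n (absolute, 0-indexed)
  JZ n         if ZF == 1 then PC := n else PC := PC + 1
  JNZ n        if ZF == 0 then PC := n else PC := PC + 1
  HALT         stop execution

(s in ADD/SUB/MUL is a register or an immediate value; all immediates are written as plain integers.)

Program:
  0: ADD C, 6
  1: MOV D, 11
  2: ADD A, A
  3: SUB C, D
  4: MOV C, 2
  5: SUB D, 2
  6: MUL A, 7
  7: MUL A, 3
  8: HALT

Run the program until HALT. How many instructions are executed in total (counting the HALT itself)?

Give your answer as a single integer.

Step 1: PC=0 exec 'ADD C, 6'. After: A=0 B=0 C=6 D=0 ZF=0 PC=1
Step 2: PC=1 exec 'MOV D, 11'. After: A=0 B=0 C=6 D=11 ZF=0 PC=2
Step 3: PC=2 exec 'ADD A, A'. After: A=0 B=0 C=6 D=11 ZF=1 PC=3
Step 4: PC=3 exec 'SUB C, D'. After: A=0 B=0 C=-5 D=11 ZF=0 PC=4
Step 5: PC=4 exec 'MOV C, 2'. After: A=0 B=0 C=2 D=11 ZF=0 PC=5
Step 6: PC=5 exec 'SUB D, 2'. After: A=0 B=0 C=2 D=9 ZF=0 PC=6
Step 7: PC=6 exec 'MUL A, 7'. After: A=0 B=0 C=2 D=9 ZF=1 PC=7
Step 8: PC=7 exec 'MUL A, 3'. After: A=0 B=0 C=2 D=9 ZF=1 PC=8
Step 9: PC=8 exec 'HALT'. After: A=0 B=0 C=2 D=9 ZF=1 PC=8 HALTED
Total instructions executed: 9

Answer: 9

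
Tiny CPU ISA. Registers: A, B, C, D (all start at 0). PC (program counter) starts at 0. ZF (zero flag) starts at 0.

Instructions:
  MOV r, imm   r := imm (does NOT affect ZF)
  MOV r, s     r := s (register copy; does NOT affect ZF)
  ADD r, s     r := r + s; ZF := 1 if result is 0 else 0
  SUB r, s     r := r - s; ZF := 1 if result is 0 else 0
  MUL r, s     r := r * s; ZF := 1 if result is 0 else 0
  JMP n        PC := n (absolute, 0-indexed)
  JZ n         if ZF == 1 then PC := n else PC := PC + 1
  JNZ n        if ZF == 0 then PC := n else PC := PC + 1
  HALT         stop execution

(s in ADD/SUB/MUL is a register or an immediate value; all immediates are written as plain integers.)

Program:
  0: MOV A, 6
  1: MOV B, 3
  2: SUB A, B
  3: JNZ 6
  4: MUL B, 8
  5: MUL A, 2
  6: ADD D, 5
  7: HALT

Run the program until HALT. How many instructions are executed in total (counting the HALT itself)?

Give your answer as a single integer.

Step 1: PC=0 exec 'MOV A, 6'. After: A=6 B=0 C=0 D=0 ZF=0 PC=1
Step 2: PC=1 exec 'MOV B, 3'. After: A=6 B=3 C=0 D=0 ZF=0 PC=2
Step 3: PC=2 exec 'SUB A, B'. After: A=3 B=3 C=0 D=0 ZF=0 PC=3
Step 4: PC=3 exec 'JNZ 6'. After: A=3 B=3 C=0 D=0 ZF=0 PC=6
Step 5: PC=6 exec 'ADD D, 5'. After: A=3 B=3 C=0 D=5 ZF=0 PC=7
Step 6: PC=7 exec 'HALT'. After: A=3 B=3 C=0 D=5 ZF=0 PC=7 HALTED
Total instructions executed: 6

Answer: 6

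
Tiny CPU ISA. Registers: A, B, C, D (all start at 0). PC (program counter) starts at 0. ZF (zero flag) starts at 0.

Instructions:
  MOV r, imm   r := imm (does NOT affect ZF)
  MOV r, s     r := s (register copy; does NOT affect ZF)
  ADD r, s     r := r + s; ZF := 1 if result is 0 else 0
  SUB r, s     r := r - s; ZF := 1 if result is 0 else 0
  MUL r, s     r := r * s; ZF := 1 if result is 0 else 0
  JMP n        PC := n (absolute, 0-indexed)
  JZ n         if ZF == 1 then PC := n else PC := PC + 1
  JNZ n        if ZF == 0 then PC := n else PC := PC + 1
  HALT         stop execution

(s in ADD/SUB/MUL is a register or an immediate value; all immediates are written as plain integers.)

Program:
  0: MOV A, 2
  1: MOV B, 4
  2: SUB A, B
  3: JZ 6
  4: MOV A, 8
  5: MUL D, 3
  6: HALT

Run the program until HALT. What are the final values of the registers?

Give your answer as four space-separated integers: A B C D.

Answer: 8 4 0 0

Derivation:
Step 1: PC=0 exec 'MOV A, 2'. After: A=2 B=0 C=0 D=0 ZF=0 PC=1
Step 2: PC=1 exec 'MOV B, 4'. After: A=2 B=4 C=0 D=0 ZF=0 PC=2
Step 3: PC=2 exec 'SUB A, B'. After: A=-2 B=4 C=0 D=0 ZF=0 PC=3
Step 4: PC=3 exec 'JZ 6'. After: A=-2 B=4 C=0 D=0 ZF=0 PC=4
Step 5: PC=4 exec 'MOV A, 8'. After: A=8 B=4 C=0 D=0 ZF=0 PC=5
Step 6: PC=5 exec 'MUL D, 3'. After: A=8 B=4 C=0 D=0 ZF=1 PC=6
Step 7: PC=6 exec 'HALT'. After: A=8 B=4 C=0 D=0 ZF=1 PC=6 HALTED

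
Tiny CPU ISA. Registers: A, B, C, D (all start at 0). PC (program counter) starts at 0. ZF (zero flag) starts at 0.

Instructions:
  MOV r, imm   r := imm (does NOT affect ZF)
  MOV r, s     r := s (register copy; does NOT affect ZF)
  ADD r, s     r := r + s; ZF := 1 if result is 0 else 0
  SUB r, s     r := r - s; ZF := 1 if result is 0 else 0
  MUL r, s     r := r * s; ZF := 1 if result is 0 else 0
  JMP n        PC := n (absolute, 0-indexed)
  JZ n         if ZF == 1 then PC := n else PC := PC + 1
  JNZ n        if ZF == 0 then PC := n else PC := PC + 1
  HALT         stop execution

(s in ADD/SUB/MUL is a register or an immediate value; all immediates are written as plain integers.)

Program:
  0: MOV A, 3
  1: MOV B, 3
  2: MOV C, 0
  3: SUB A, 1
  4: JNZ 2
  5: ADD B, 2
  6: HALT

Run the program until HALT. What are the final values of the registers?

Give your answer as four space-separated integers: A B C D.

Answer: 0 5 0 0

Derivation:
Step 1: PC=0 exec 'MOV A, 3'. After: A=3 B=0 C=0 D=0 ZF=0 PC=1
Step 2: PC=1 exec 'MOV B, 3'. After: A=3 B=3 C=0 D=0 ZF=0 PC=2
Step 3: PC=2 exec 'MOV C, 0'. After: A=3 B=3 C=0 D=0 ZF=0 PC=3
Step 4: PC=3 exec 'SUB A, 1'. After: A=2 B=3 C=0 D=0 ZF=0 PC=4
Step 5: PC=4 exec 'JNZ 2'. After: A=2 B=3 C=0 D=0 ZF=0 PC=2
Step 6: PC=2 exec 'MOV C, 0'. After: A=2 B=3 C=0 D=0 ZF=0 PC=3
Step 7: PC=3 exec 'SUB A, 1'. After: A=1 B=3 C=0 D=0 ZF=0 PC=4
Step 8: PC=4 exec 'JNZ 2'. After: A=1 B=3 C=0 D=0 ZF=0 PC=2
Step 9: PC=2 exec 'MOV C, 0'. After: A=1 B=3 C=0 D=0 ZF=0 PC=3
Step 10: PC=3 exec 'SUB A, 1'. After: A=0 B=3 C=0 D=0 ZF=1 PC=4
Step 11: PC=4 exec 'JNZ 2'. After: A=0 B=3 C=0 D=0 ZF=1 PC=5
Step 12: PC=5 exec 'ADD B, 2'. After: A=0 B=5 C=0 D=0 ZF=0 PC=6
Step 13: PC=6 exec 'HALT'. After: A=0 B=5 C=0 D=0 ZF=0 PC=6 HALTED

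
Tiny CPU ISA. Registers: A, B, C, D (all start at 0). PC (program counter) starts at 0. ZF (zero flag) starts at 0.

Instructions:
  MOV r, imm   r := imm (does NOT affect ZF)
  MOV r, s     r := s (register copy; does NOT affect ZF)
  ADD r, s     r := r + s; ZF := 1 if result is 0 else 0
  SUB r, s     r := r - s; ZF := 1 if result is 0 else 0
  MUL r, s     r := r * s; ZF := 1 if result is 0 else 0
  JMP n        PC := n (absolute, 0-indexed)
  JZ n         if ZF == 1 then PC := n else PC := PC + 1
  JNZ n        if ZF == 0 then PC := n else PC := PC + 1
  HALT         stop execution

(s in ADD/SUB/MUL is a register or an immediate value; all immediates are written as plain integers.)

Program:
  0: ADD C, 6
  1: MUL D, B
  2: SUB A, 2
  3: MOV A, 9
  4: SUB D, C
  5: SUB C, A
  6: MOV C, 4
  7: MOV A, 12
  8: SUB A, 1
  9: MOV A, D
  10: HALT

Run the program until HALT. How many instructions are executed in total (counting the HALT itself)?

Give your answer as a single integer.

Answer: 11

Derivation:
Step 1: PC=0 exec 'ADD C, 6'. After: A=0 B=0 C=6 D=0 ZF=0 PC=1
Step 2: PC=1 exec 'MUL D, B'. After: A=0 B=0 C=6 D=0 ZF=1 PC=2
Step 3: PC=2 exec 'SUB A, 2'. After: A=-2 B=0 C=6 D=0 ZF=0 PC=3
Step 4: PC=3 exec 'MOV A, 9'. After: A=9 B=0 C=6 D=0 ZF=0 PC=4
Step 5: PC=4 exec 'SUB D, C'. After: A=9 B=0 C=6 D=-6 ZF=0 PC=5
Step 6: PC=5 exec 'SUB C, A'. After: A=9 B=0 C=-3 D=-6 ZF=0 PC=6
Step 7: PC=6 exec 'MOV C, 4'. After: A=9 B=0 C=4 D=-6 ZF=0 PC=7
Step 8: PC=7 exec 'MOV A, 12'. After: A=12 B=0 C=4 D=-6 ZF=0 PC=8
Step 9: PC=8 exec 'SUB A, 1'. After: A=11 B=0 C=4 D=-6 ZF=0 PC=9
Step 10: PC=9 exec 'MOV A, D'. After: A=-6 B=0 C=4 D=-6 ZF=0 PC=10
Step 11: PC=10 exec 'HALT'. After: A=-6 B=0 C=4 D=-6 ZF=0 PC=10 HALTED
Total instructions executed: 11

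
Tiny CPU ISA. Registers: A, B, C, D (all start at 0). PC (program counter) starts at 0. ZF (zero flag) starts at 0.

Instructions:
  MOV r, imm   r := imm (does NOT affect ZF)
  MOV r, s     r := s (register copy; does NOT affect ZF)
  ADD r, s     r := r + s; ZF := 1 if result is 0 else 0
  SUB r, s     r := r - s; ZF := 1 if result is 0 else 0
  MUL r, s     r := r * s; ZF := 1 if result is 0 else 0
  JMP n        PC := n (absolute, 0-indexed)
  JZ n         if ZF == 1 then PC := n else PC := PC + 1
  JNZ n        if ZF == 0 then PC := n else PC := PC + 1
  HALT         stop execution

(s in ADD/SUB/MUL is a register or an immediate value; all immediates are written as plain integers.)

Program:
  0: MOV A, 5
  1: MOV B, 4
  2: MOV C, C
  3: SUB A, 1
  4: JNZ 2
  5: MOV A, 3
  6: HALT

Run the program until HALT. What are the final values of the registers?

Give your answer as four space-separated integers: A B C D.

Step 1: PC=0 exec 'MOV A, 5'. After: A=5 B=0 C=0 D=0 ZF=0 PC=1
Step 2: PC=1 exec 'MOV B, 4'. After: A=5 B=4 C=0 D=0 ZF=0 PC=2
Step 3: PC=2 exec 'MOV C, C'. After: A=5 B=4 C=0 D=0 ZF=0 PC=3
Step 4: PC=3 exec 'SUB A, 1'. After: A=4 B=4 C=0 D=0 ZF=0 PC=4
Step 5: PC=4 exec 'JNZ 2'. After: A=4 B=4 C=0 D=0 ZF=0 PC=2
Step 6: PC=2 exec 'MOV C, C'. After: A=4 B=4 C=0 D=0 ZF=0 PC=3
Step 7: PC=3 exec 'SUB A, 1'. After: A=3 B=4 C=0 D=0 ZF=0 PC=4
Step 8: PC=4 exec 'JNZ 2'. After: A=3 B=4 C=0 D=0 ZF=0 PC=2
Step 9: PC=2 exec 'MOV C, C'. After: A=3 B=4 C=0 D=0 ZF=0 PC=3
Step 10: PC=3 exec 'SUB A, 1'. After: A=2 B=4 C=0 D=0 ZF=0 PC=4
Step 11: PC=4 exec 'JNZ 2'. After: A=2 B=4 C=0 D=0 ZF=0 PC=2
Step 12: PC=2 exec 'MOV C, C'. After: A=2 B=4 C=0 D=0 ZF=0 PC=3
Step 13: PC=3 exec 'SUB A, 1'. After: A=1 B=4 C=0 D=0 ZF=0 PC=4
Step 14: PC=4 exec 'JNZ 2'. After: A=1 B=4 C=0 D=0 ZF=0 PC=2
Step 15: PC=2 exec 'MOV C, C'. After: A=1 B=4 C=0 D=0 ZF=0 PC=3
Step 16: PC=3 exec 'SUB A, 1'. After: A=0 B=4 C=0 D=0 ZF=1 PC=4
Step 17: PC=4 exec 'JNZ 2'. After: A=0 B=4 C=0 D=0 ZF=1 PC=5
Step 18: PC=5 exec 'MOV A, 3'. After: A=3 B=4 C=0 D=0 ZF=1 PC=6
Step 19: PC=6 exec 'HALT'. After: A=3 B=4 C=0 D=0 ZF=1 PC=6 HALTED

Answer: 3 4 0 0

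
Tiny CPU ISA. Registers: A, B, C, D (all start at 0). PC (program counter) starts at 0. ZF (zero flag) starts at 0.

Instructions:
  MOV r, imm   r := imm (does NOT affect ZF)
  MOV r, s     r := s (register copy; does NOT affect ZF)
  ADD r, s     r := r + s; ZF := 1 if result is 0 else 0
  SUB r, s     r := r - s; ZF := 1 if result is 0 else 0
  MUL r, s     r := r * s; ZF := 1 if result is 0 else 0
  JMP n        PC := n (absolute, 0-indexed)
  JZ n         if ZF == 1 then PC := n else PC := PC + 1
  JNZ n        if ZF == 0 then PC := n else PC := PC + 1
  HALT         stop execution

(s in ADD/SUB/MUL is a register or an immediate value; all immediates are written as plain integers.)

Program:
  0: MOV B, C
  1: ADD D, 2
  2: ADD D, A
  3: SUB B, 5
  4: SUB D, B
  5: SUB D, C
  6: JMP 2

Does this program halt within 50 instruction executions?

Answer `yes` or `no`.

Answer: no

Derivation:
Step 1: PC=0 exec 'MOV B, C'. After: A=0 B=0 C=0 D=0 ZF=0 PC=1
Step 2: PC=1 exec 'ADD D, 2'. After: A=0 B=0 C=0 D=2 ZF=0 PC=2
Step 3: PC=2 exec 'ADD D, A'. After: A=0 B=0 C=0 D=2 ZF=0 PC=3
Step 4: PC=3 exec 'SUB B, 5'. After: A=0 B=-5 C=0 D=2 ZF=0 PC=4
Step 5: PC=4 exec 'SUB D, B'. After: A=0 B=-5 C=0 D=7 ZF=0 PC=5
Step 6: PC=5 exec 'SUB D, C'. After: A=0 B=-5 C=0 D=7 ZF=0 PC=6
Step 7: PC=6 exec 'JMP 2'. After: A=0 B=-5 C=0 D=7 ZF=0 PC=2
Step 8: PC=2 exec 'ADD D, A'. After: A=0 B=-5 C=0 D=7 ZF=0 PC=3
Step 9: PC=3 exec 'SUB B, 5'. After: A=0 B=-10 C=0 D=7 ZF=0 PC=4
Step 10: PC=4 exec 'SUB D, B'. After: A=0 B=-10 C=0 D=17 ZF=0 PC=5
Step 11: PC=5 exec 'SUB D, C'. After: A=0 B=-10 C=0 D=17 ZF=0 PC=6
Step 12: PC=6 exec 'JMP 2'. After: A=0 B=-10 C=0 D=17 ZF=0 PC=2
Step 13: PC=2 exec 'ADD D, A'. After: A=0 B=-10 C=0 D=17 ZF=0 PC=3
Step 14: PC=3 exec 'SUB B, 5'. After: A=0 B=-15 C=0 D=17 ZF=0 PC=4
Step 15: PC=4 exec 'SUB D, B'. After: A=0 B=-15 C=0 D=32 ZF=0 PC=5
After 50 steps: not halted. PC revisits the same instructions with no path to HALT; will never halt.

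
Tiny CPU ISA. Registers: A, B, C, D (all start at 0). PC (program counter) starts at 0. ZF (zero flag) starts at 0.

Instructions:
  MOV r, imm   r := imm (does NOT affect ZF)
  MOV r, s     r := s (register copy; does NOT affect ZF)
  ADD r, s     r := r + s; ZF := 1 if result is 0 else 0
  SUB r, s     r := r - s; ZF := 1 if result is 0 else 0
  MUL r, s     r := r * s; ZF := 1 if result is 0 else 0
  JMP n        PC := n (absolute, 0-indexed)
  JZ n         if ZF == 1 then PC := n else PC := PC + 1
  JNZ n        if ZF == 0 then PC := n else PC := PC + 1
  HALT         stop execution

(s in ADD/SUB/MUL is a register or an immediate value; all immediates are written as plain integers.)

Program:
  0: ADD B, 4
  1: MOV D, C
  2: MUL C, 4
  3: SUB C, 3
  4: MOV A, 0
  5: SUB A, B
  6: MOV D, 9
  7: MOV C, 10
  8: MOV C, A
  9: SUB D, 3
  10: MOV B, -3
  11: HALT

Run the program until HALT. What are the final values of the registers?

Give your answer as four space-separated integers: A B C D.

Answer: -4 -3 -4 6

Derivation:
Step 1: PC=0 exec 'ADD B, 4'. After: A=0 B=4 C=0 D=0 ZF=0 PC=1
Step 2: PC=1 exec 'MOV D, C'. After: A=0 B=4 C=0 D=0 ZF=0 PC=2
Step 3: PC=2 exec 'MUL C, 4'. After: A=0 B=4 C=0 D=0 ZF=1 PC=3
Step 4: PC=3 exec 'SUB C, 3'. After: A=0 B=4 C=-3 D=0 ZF=0 PC=4
Step 5: PC=4 exec 'MOV A, 0'. After: A=0 B=4 C=-3 D=0 ZF=0 PC=5
Step 6: PC=5 exec 'SUB A, B'. After: A=-4 B=4 C=-3 D=0 ZF=0 PC=6
Step 7: PC=6 exec 'MOV D, 9'. After: A=-4 B=4 C=-3 D=9 ZF=0 PC=7
Step 8: PC=7 exec 'MOV C, 10'. After: A=-4 B=4 C=10 D=9 ZF=0 PC=8
Step 9: PC=8 exec 'MOV C, A'. After: A=-4 B=4 C=-4 D=9 ZF=0 PC=9
Step 10: PC=9 exec 'SUB D, 3'. After: A=-4 B=4 C=-4 D=6 ZF=0 PC=10
Step 11: PC=10 exec 'MOV B, -3'. After: A=-4 B=-3 C=-4 D=6 ZF=0 PC=11
Step 12: PC=11 exec 'HALT'. After: A=-4 B=-3 C=-4 D=6 ZF=0 PC=11 HALTED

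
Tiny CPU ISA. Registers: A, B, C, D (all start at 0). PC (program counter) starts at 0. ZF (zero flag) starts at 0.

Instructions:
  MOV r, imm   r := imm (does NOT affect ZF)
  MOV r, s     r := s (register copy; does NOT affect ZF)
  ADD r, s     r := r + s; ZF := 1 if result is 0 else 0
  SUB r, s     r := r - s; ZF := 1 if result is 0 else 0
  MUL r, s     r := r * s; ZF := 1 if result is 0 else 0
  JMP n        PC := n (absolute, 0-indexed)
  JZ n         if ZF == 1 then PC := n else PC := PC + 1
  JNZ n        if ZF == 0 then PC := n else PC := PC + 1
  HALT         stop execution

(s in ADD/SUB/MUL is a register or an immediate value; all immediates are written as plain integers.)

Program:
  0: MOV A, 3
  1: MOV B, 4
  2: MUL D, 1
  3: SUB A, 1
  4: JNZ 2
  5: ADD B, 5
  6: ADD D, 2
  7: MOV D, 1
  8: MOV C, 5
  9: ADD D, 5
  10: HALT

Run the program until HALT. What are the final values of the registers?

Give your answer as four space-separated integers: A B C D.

Answer: 0 9 5 6

Derivation:
Step 1: PC=0 exec 'MOV A, 3'. After: A=3 B=0 C=0 D=0 ZF=0 PC=1
Step 2: PC=1 exec 'MOV B, 4'. After: A=3 B=4 C=0 D=0 ZF=0 PC=2
Step 3: PC=2 exec 'MUL D, 1'. After: A=3 B=4 C=0 D=0 ZF=1 PC=3
Step 4: PC=3 exec 'SUB A, 1'. After: A=2 B=4 C=0 D=0 ZF=0 PC=4
Step 5: PC=4 exec 'JNZ 2'. After: A=2 B=4 C=0 D=0 ZF=0 PC=2
Step 6: PC=2 exec 'MUL D, 1'. After: A=2 B=4 C=0 D=0 ZF=1 PC=3
Step 7: PC=3 exec 'SUB A, 1'. After: A=1 B=4 C=0 D=0 ZF=0 PC=4
Step 8: PC=4 exec 'JNZ 2'. After: A=1 B=4 C=0 D=0 ZF=0 PC=2
Step 9: PC=2 exec 'MUL D, 1'. After: A=1 B=4 C=0 D=0 ZF=1 PC=3
Step 10: PC=3 exec 'SUB A, 1'. After: A=0 B=4 C=0 D=0 ZF=1 PC=4
Step 11: PC=4 exec 'JNZ 2'. After: A=0 B=4 C=0 D=0 ZF=1 PC=5
Step 12: PC=5 exec 'ADD B, 5'. After: A=0 B=9 C=0 D=0 ZF=0 PC=6
Step 13: PC=6 exec 'ADD D, 2'. After: A=0 B=9 C=0 D=2 ZF=0 PC=7
Step 14: PC=7 exec 'MOV D, 1'. After: A=0 B=9 C=0 D=1 ZF=0 PC=8
Step 15: PC=8 exec 'MOV C, 5'. After: A=0 B=9 C=5 D=1 ZF=0 PC=9
Step 16: PC=9 exec 'ADD D, 5'. After: A=0 B=9 C=5 D=6 ZF=0 PC=10
Step 17: PC=10 exec 'HALT'. After: A=0 B=9 C=5 D=6 ZF=0 PC=10 HALTED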